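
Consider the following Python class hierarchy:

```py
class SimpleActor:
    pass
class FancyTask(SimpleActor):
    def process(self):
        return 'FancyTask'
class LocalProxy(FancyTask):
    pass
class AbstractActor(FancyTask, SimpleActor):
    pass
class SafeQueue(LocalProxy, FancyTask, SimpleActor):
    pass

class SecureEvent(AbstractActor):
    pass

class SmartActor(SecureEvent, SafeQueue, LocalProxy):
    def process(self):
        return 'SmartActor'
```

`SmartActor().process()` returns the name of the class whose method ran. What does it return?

L[SmartActor] = SmartActor + merge(L[SecureEvent], L[SafeQueue], L[LocalProxy], [SecureEvent SafeQueue LocalProxy])
  take SecureEvent:  [SecureEvent AbstractActor FancyTask SimpleActor object] + [SafeQueue LocalProxy FancyTask SimpleActor object] + [LocalProxy FancyTask SimpleActor object] + [SecureEvent SafeQueue LocalProxy]
  take AbstractActor:  [AbstractActor FancyTask SimpleActor object] + [SafeQueue LocalProxy FancyTask SimpleActor object] + [LocalProxy FancyTask SimpleActor object] + [SafeQueue LocalProxy]
  take SafeQueue:  [FancyTask SimpleActor object] + [SafeQueue LocalProxy FancyTask SimpleActor object] + [LocalProxy FancyTask SimpleActor object] + [SafeQueue LocalProxy]
  take LocalProxy:  [FancyTask SimpleActor object] + [LocalProxy FancyTask SimpleActor object] + [LocalProxy FancyTask SimpleActor object] + [LocalProxy]
  take FancyTask:  [FancyTask SimpleActor object] + [FancyTask SimpleActor object] + [FancyTask SimpleActor object]
  take SimpleActor:  [SimpleActor object] + [SimpleActor object] + [SimpleActor object]
  take object:  [object] + [object] + [object]
MRO: SmartActor SecureEvent AbstractActor SafeQueue LocalProxy FancyTask SimpleActor object
process is defined in: FancyTask, SmartActor. First along the MRO is SmartActor.

SmartActor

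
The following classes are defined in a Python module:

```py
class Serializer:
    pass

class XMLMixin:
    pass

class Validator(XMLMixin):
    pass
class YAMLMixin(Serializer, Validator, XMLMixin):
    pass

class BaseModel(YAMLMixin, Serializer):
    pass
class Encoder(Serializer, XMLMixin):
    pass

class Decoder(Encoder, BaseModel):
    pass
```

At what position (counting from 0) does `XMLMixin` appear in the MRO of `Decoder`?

6

L[Decoder] = Decoder + merge(L[Encoder], L[BaseModel], [Encoder BaseModel])
  take Encoder:  [Encoder Serializer XMLMixin object] + [BaseModel YAMLMixin Serializer Validator XMLMixin object] + [Encoder BaseModel]
  take BaseModel:  [Serializer XMLMixin object] + [BaseModel YAMLMixin Serializer Validator XMLMixin object] + [BaseModel]
  take YAMLMixin:  [Serializer XMLMixin object] + [YAMLMixin Serializer Validator XMLMixin object]
  take Serializer:  [Serializer XMLMixin object] + [Serializer Validator XMLMixin object]
  take Validator:  [XMLMixin object] + [Validator XMLMixin object]
  take XMLMixin:  [XMLMixin object] + [XMLMixin object]
  take object:  [object] + [object]
MRO: Decoder Encoder BaseModel YAMLMixin Serializer Validator XMLMixin object
XMLMixin sits at index 6.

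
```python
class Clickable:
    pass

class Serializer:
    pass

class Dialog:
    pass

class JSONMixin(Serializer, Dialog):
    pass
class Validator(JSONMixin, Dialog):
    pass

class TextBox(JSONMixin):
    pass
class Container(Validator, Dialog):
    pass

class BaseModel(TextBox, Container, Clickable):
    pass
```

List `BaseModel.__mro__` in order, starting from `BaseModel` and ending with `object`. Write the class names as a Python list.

L[BaseModel] = BaseModel + merge(L[TextBox], L[Container], L[Clickable], [TextBox Container Clickable])
  take TextBox:  [TextBox JSONMixin Serializer Dialog object] + [Container Validator JSONMixin Serializer Dialog object] + [Clickable object] + [TextBox Container Clickable]
  take Container:  [JSONMixin Serializer Dialog object] + [Container Validator JSONMixin Serializer Dialog object] + [Clickable object] + [Container Clickable]
  take Validator:  [JSONMixin Serializer Dialog object] + [Validator JSONMixin Serializer Dialog object] + [Clickable object] + [Clickable]
  take JSONMixin:  [JSONMixin Serializer Dialog object] + [JSONMixin Serializer Dialog object] + [Clickable object] + [Clickable]
  take Serializer:  [Serializer Dialog object] + [Serializer Dialog object] + [Clickable object] + [Clickable]
  take Dialog:  [Dialog object] + [Dialog object] + [Clickable object] + [Clickable]
  take Clickable:  [object] + [object] + [Clickable object] + [Clickable]
  take object:  [object] + [object] + [object]

[BaseModel, TextBox, Container, Validator, JSONMixin, Serializer, Dialog, Clickable, object]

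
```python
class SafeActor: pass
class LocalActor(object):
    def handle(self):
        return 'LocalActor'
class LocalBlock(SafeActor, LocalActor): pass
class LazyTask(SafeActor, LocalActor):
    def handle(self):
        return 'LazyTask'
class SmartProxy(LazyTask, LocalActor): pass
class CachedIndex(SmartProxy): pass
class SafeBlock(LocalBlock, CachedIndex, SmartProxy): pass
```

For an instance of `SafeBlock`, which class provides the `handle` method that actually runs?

LazyTask

L[SafeBlock] = SafeBlock + merge(L[LocalBlock], L[CachedIndex], L[SmartProxy], [LocalBlock CachedIndex SmartProxy])
  take LocalBlock:  [LocalBlock SafeActor LocalActor object] + [CachedIndex SmartProxy LazyTask SafeActor LocalActor object] + [SmartProxy LazyTask SafeActor LocalActor object] + [LocalBlock CachedIndex SmartProxy]
  take CachedIndex:  [SafeActor LocalActor object] + [CachedIndex SmartProxy LazyTask SafeActor LocalActor object] + [SmartProxy LazyTask SafeActor LocalActor object] + [CachedIndex SmartProxy]
  take SmartProxy:  [SafeActor LocalActor object] + [SmartProxy LazyTask SafeActor LocalActor object] + [SmartProxy LazyTask SafeActor LocalActor object] + [SmartProxy]
  take LazyTask:  [SafeActor LocalActor object] + [LazyTask SafeActor LocalActor object] + [LazyTask SafeActor LocalActor object]
  take SafeActor:  [SafeActor LocalActor object] + [SafeActor LocalActor object] + [SafeActor LocalActor object]
  take LocalActor:  [LocalActor object] + [LocalActor object] + [LocalActor object]
  take object:  [object] + [object] + [object]
MRO: SafeBlock LocalBlock CachedIndex SmartProxy LazyTask SafeActor LocalActor object
handle is defined in: LazyTask, LocalActor. First along the MRO is LazyTask.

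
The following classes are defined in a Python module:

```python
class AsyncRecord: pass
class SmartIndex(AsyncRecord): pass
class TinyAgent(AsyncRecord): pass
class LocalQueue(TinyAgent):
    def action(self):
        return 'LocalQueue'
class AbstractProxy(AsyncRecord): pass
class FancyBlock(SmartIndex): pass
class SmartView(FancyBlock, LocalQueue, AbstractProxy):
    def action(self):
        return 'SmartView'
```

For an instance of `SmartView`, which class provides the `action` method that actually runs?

L[SmartView] = SmartView + merge(L[FancyBlock], L[LocalQueue], L[AbstractProxy], [FancyBlock LocalQueue AbstractProxy])
  take FancyBlock:  [FancyBlock SmartIndex AsyncRecord object] + [LocalQueue TinyAgent AsyncRecord object] + [AbstractProxy AsyncRecord object] + [FancyBlock LocalQueue AbstractProxy]
  take SmartIndex:  [SmartIndex AsyncRecord object] + [LocalQueue TinyAgent AsyncRecord object] + [AbstractProxy AsyncRecord object] + [LocalQueue AbstractProxy]
  take LocalQueue:  [AsyncRecord object] + [LocalQueue TinyAgent AsyncRecord object] + [AbstractProxy AsyncRecord object] + [LocalQueue AbstractProxy]
  take TinyAgent:  [AsyncRecord object] + [TinyAgent AsyncRecord object] + [AbstractProxy AsyncRecord object] + [AbstractProxy]
  take AbstractProxy:  [AsyncRecord object] + [AsyncRecord object] + [AbstractProxy AsyncRecord object] + [AbstractProxy]
  take AsyncRecord:  [AsyncRecord object] + [AsyncRecord object] + [AsyncRecord object]
  take object:  [object] + [object] + [object]
MRO: SmartView FancyBlock SmartIndex LocalQueue TinyAgent AbstractProxy AsyncRecord object
action is defined in: LocalQueue, SmartView. First along the MRO is SmartView.

SmartView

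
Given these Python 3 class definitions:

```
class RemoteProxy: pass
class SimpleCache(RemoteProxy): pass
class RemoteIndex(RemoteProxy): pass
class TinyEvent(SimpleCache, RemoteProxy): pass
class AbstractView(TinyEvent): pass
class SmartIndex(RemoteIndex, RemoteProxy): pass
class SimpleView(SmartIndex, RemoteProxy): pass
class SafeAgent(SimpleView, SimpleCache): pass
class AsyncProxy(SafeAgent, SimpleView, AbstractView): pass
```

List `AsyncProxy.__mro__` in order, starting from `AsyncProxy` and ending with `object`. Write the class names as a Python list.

[AsyncProxy, SafeAgent, SimpleView, SmartIndex, RemoteIndex, AbstractView, TinyEvent, SimpleCache, RemoteProxy, object]

L[AsyncProxy] = AsyncProxy + merge(L[SafeAgent], L[SimpleView], L[AbstractView], [SafeAgent SimpleView AbstractView])
  take SafeAgent:  [SafeAgent SimpleView SmartIndex RemoteIndex SimpleCache RemoteProxy object] + [SimpleView SmartIndex RemoteIndex RemoteProxy object] + [AbstractView TinyEvent SimpleCache RemoteProxy object] + [SafeAgent SimpleView AbstractView]
  take SimpleView:  [SimpleView SmartIndex RemoteIndex SimpleCache RemoteProxy object] + [SimpleView SmartIndex RemoteIndex RemoteProxy object] + [AbstractView TinyEvent SimpleCache RemoteProxy object] + [SimpleView AbstractView]
  take SmartIndex:  [SmartIndex RemoteIndex SimpleCache RemoteProxy object] + [SmartIndex RemoteIndex RemoteProxy object] + [AbstractView TinyEvent SimpleCache RemoteProxy object] + [AbstractView]
  take RemoteIndex:  [RemoteIndex SimpleCache RemoteProxy object] + [RemoteIndex RemoteProxy object] + [AbstractView TinyEvent SimpleCache RemoteProxy object] + [AbstractView]
  take AbstractView:  [SimpleCache RemoteProxy object] + [RemoteProxy object] + [AbstractView TinyEvent SimpleCache RemoteProxy object] + [AbstractView]
  take TinyEvent:  [SimpleCache RemoteProxy object] + [RemoteProxy object] + [TinyEvent SimpleCache RemoteProxy object]
  take SimpleCache:  [SimpleCache RemoteProxy object] + [RemoteProxy object] + [SimpleCache RemoteProxy object]
  take RemoteProxy:  [RemoteProxy object] + [RemoteProxy object] + [RemoteProxy object]
  take object:  [object] + [object] + [object]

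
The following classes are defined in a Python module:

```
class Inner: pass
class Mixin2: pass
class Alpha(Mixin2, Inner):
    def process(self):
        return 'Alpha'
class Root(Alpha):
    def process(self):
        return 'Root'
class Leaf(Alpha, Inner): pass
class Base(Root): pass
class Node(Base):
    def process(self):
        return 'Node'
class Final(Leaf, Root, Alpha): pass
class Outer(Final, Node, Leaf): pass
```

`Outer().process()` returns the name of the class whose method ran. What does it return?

L[Outer] = Outer + merge(L[Final], L[Node], L[Leaf], [Final Node Leaf])
  take Final:  [Final Leaf Root Alpha Mixin2 Inner object] + [Node Base Root Alpha Mixin2 Inner object] + [Leaf Alpha Mixin2 Inner object] + [Final Node Leaf]
  take Node:  [Leaf Root Alpha Mixin2 Inner object] + [Node Base Root Alpha Mixin2 Inner object] + [Leaf Alpha Mixin2 Inner object] + [Node Leaf]
  take Leaf:  [Leaf Root Alpha Mixin2 Inner object] + [Base Root Alpha Mixin2 Inner object] + [Leaf Alpha Mixin2 Inner object] + [Leaf]
  take Base:  [Root Alpha Mixin2 Inner object] + [Base Root Alpha Mixin2 Inner object] + [Alpha Mixin2 Inner object]
  take Root:  [Root Alpha Mixin2 Inner object] + [Root Alpha Mixin2 Inner object] + [Alpha Mixin2 Inner object]
  take Alpha:  [Alpha Mixin2 Inner object] + [Alpha Mixin2 Inner object] + [Alpha Mixin2 Inner object]
  take Mixin2:  [Mixin2 Inner object] + [Mixin2 Inner object] + [Mixin2 Inner object]
  take Inner:  [Inner object] + [Inner object] + [Inner object]
  take object:  [object] + [object] + [object]
MRO: Outer Final Node Leaf Base Root Alpha Mixin2 Inner object
process is defined in: Alpha, Node, Root. First along the MRO is Node.

Node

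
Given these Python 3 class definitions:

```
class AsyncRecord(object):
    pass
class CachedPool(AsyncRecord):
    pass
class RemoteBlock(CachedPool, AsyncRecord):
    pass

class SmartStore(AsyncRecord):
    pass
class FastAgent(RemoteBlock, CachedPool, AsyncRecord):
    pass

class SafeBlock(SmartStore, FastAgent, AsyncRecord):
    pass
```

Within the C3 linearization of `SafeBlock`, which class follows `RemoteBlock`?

L[SafeBlock] = SafeBlock + merge(L[SmartStore], L[FastAgent], L[AsyncRecord], [SmartStore FastAgent AsyncRecord])
  take SmartStore:  [SmartStore AsyncRecord object] + [FastAgent RemoteBlock CachedPool AsyncRecord object] + [AsyncRecord object] + [SmartStore FastAgent AsyncRecord]
  take FastAgent:  [AsyncRecord object] + [FastAgent RemoteBlock CachedPool AsyncRecord object] + [AsyncRecord object] + [FastAgent AsyncRecord]
  take RemoteBlock:  [AsyncRecord object] + [RemoteBlock CachedPool AsyncRecord object] + [AsyncRecord object] + [AsyncRecord]
  take CachedPool:  [AsyncRecord object] + [CachedPool AsyncRecord object] + [AsyncRecord object] + [AsyncRecord]
  take AsyncRecord:  [AsyncRecord object] + [AsyncRecord object] + [AsyncRecord object] + [AsyncRecord]
  take object:  [object] + [object] + [object]
MRO: SafeBlock SmartStore FastAgent RemoteBlock CachedPool AsyncRecord object
RemoteBlock is at position 3; next is CachedPool.

CachedPool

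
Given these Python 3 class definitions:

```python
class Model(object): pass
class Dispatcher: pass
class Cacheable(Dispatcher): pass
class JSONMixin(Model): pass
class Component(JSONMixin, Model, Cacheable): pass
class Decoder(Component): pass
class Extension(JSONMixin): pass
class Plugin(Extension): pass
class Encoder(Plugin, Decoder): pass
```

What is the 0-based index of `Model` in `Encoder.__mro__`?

6

L[Encoder] = Encoder + merge(L[Plugin], L[Decoder], [Plugin Decoder])
  take Plugin:  [Plugin Extension JSONMixin Model object] + [Decoder Component JSONMixin Model Cacheable Dispatcher object] + [Plugin Decoder]
  take Extension:  [Extension JSONMixin Model object] + [Decoder Component JSONMixin Model Cacheable Dispatcher object] + [Decoder]
  take Decoder:  [JSONMixin Model object] + [Decoder Component JSONMixin Model Cacheable Dispatcher object] + [Decoder]
  take Component:  [JSONMixin Model object] + [Component JSONMixin Model Cacheable Dispatcher object]
  take JSONMixin:  [JSONMixin Model object] + [JSONMixin Model Cacheable Dispatcher object]
  take Model:  [Model object] + [Model Cacheable Dispatcher object]
  take Cacheable:  [object] + [Cacheable Dispatcher object]
  take Dispatcher:  [object] + [Dispatcher object]
  take object:  [object] + [object]
MRO: Encoder Plugin Extension Decoder Component JSONMixin Model Cacheable Dispatcher object
Model sits at index 6.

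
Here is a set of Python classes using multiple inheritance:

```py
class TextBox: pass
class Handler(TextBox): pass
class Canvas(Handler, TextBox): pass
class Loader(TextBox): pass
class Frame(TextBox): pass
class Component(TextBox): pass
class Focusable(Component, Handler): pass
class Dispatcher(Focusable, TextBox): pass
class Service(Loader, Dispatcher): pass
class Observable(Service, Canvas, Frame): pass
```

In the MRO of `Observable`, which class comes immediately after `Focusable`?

Component

L[Observable] = Observable + merge(L[Service], L[Canvas], L[Frame], [Service Canvas Frame])
  take Service:  [Service Loader Dispatcher Focusable Component Handler TextBox object] + [Canvas Handler TextBox object] + [Frame TextBox object] + [Service Canvas Frame]
  take Loader:  [Loader Dispatcher Focusable Component Handler TextBox object] + [Canvas Handler TextBox object] + [Frame TextBox object] + [Canvas Frame]
  take Dispatcher:  [Dispatcher Focusable Component Handler TextBox object] + [Canvas Handler TextBox object] + [Frame TextBox object] + [Canvas Frame]
  take Focusable:  [Focusable Component Handler TextBox object] + [Canvas Handler TextBox object] + [Frame TextBox object] + [Canvas Frame]
  take Component:  [Component Handler TextBox object] + [Canvas Handler TextBox object] + [Frame TextBox object] + [Canvas Frame]
  take Canvas:  [Handler TextBox object] + [Canvas Handler TextBox object] + [Frame TextBox object] + [Canvas Frame]
  take Handler:  [Handler TextBox object] + [Handler TextBox object] + [Frame TextBox object] + [Frame]
  take Frame:  [TextBox object] + [TextBox object] + [Frame TextBox object] + [Frame]
  take TextBox:  [TextBox object] + [TextBox object] + [TextBox object]
  take object:  [object] + [object] + [object]
MRO: Observable Service Loader Dispatcher Focusable Component Canvas Handler Frame TextBox object
Focusable is at position 4; next is Component.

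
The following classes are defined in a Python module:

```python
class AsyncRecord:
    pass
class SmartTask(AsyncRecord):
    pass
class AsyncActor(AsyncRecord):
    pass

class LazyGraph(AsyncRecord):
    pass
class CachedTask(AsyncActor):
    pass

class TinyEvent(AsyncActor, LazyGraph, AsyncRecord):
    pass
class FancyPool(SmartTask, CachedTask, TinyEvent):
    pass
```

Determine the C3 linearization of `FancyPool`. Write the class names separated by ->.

FancyPool -> SmartTask -> CachedTask -> TinyEvent -> AsyncActor -> LazyGraph -> AsyncRecord -> object

L[FancyPool] = FancyPool + merge(L[SmartTask], L[CachedTask], L[TinyEvent], [SmartTask CachedTask TinyEvent])
  take SmartTask:  [SmartTask AsyncRecord object] + [CachedTask AsyncActor AsyncRecord object] + [TinyEvent AsyncActor LazyGraph AsyncRecord object] + [SmartTask CachedTask TinyEvent]
  take CachedTask:  [AsyncRecord object] + [CachedTask AsyncActor AsyncRecord object] + [TinyEvent AsyncActor LazyGraph AsyncRecord object] + [CachedTask TinyEvent]
  take TinyEvent:  [AsyncRecord object] + [AsyncActor AsyncRecord object] + [TinyEvent AsyncActor LazyGraph AsyncRecord object] + [TinyEvent]
  take AsyncActor:  [AsyncRecord object] + [AsyncActor AsyncRecord object] + [AsyncActor LazyGraph AsyncRecord object]
  take LazyGraph:  [AsyncRecord object] + [AsyncRecord object] + [LazyGraph AsyncRecord object]
  take AsyncRecord:  [AsyncRecord object] + [AsyncRecord object] + [AsyncRecord object]
  take object:  [object] + [object] + [object]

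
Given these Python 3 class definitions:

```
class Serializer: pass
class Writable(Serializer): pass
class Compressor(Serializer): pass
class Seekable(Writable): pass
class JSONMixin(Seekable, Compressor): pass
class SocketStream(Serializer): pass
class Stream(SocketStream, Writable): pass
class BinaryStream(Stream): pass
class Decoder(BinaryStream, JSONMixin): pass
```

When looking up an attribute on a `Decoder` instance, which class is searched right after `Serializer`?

object

L[Decoder] = Decoder + merge(L[BinaryStream], L[JSONMixin], [BinaryStream JSONMixin])
  take BinaryStream:  [BinaryStream Stream SocketStream Writable Serializer object] + [JSONMixin Seekable Writable Compressor Serializer object] + [BinaryStream JSONMixin]
  take Stream:  [Stream SocketStream Writable Serializer object] + [JSONMixin Seekable Writable Compressor Serializer object] + [JSONMixin]
  take SocketStream:  [SocketStream Writable Serializer object] + [JSONMixin Seekable Writable Compressor Serializer object] + [JSONMixin]
  take JSONMixin:  [Writable Serializer object] + [JSONMixin Seekable Writable Compressor Serializer object] + [JSONMixin]
  take Seekable:  [Writable Serializer object] + [Seekable Writable Compressor Serializer object]
  take Writable:  [Writable Serializer object] + [Writable Compressor Serializer object]
  take Compressor:  [Serializer object] + [Compressor Serializer object]
  take Serializer:  [Serializer object] + [Serializer object]
  take object:  [object] + [object]
MRO: Decoder BinaryStream Stream SocketStream JSONMixin Seekable Writable Compressor Serializer object
Serializer is at position 8; next is object.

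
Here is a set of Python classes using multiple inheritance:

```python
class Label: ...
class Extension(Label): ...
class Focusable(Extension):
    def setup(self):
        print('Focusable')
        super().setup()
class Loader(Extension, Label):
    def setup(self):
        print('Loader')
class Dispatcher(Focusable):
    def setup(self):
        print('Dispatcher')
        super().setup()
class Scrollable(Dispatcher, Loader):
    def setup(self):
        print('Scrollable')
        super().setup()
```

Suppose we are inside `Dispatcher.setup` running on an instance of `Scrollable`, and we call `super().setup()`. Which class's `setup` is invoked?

Focusable

L[Scrollable] = Scrollable + merge(L[Dispatcher], L[Loader], [Dispatcher Loader])
  take Dispatcher:  [Dispatcher Focusable Extension Label object] + [Loader Extension Label object] + [Dispatcher Loader]
  take Focusable:  [Focusable Extension Label object] + [Loader Extension Label object] + [Loader]
  take Loader:  [Extension Label object] + [Loader Extension Label object] + [Loader]
  take Extension:  [Extension Label object] + [Extension Label object]
  take Label:  [Label object] + [Label object]
  take object:  [object] + [object]
MRO: Scrollable Dispatcher Focusable Loader Extension Label object
super() in Dispatcher.setup on a Scrollable instance goes to the class after Dispatcher in Scrollable's MRO: Focusable.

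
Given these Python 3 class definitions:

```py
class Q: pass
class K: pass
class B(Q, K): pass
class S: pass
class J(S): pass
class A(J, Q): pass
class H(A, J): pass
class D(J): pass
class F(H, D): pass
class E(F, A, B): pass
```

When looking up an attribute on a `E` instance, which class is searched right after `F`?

H

L[E] = E + merge(L[F], L[A], L[B], [F A B])
  take F:  [F H A D J S Q object] + [A J S Q object] + [B Q K object] + [F A B]
  take H:  [H A D J S Q object] + [A J S Q object] + [B Q K object] + [A B]
  take A:  [A D J S Q object] + [A J S Q object] + [B Q K object] + [A B]
  take D:  [D J S Q object] + [J S Q object] + [B Q K object] + [B]
  take J:  [J S Q object] + [J S Q object] + [B Q K object] + [B]
  take S:  [S Q object] + [S Q object] + [B Q K object] + [B]
  take B:  [Q object] + [Q object] + [B Q K object] + [B]
  take Q:  [Q object] + [Q object] + [Q K object]
  take K:  [object] + [object] + [K object]
  take object:  [object] + [object] + [object]
MRO: E F H A D J S B Q K object
F is at position 1; next is H.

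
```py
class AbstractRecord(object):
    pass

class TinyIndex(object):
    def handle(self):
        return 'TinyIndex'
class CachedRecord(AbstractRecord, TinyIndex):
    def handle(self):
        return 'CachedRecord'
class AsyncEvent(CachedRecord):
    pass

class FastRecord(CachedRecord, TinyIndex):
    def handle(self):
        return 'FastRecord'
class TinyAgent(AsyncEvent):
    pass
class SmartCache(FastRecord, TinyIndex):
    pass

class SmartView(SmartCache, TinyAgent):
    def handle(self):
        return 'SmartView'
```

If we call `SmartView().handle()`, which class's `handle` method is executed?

SmartView

L[SmartView] = SmartView + merge(L[SmartCache], L[TinyAgent], [SmartCache TinyAgent])
  take SmartCache:  [SmartCache FastRecord CachedRecord AbstractRecord TinyIndex object] + [TinyAgent AsyncEvent CachedRecord AbstractRecord TinyIndex object] + [SmartCache TinyAgent]
  take FastRecord:  [FastRecord CachedRecord AbstractRecord TinyIndex object] + [TinyAgent AsyncEvent CachedRecord AbstractRecord TinyIndex object] + [TinyAgent]
  take TinyAgent:  [CachedRecord AbstractRecord TinyIndex object] + [TinyAgent AsyncEvent CachedRecord AbstractRecord TinyIndex object] + [TinyAgent]
  take AsyncEvent:  [CachedRecord AbstractRecord TinyIndex object] + [AsyncEvent CachedRecord AbstractRecord TinyIndex object]
  take CachedRecord:  [CachedRecord AbstractRecord TinyIndex object] + [CachedRecord AbstractRecord TinyIndex object]
  take AbstractRecord:  [AbstractRecord TinyIndex object] + [AbstractRecord TinyIndex object]
  take TinyIndex:  [TinyIndex object] + [TinyIndex object]
  take object:  [object] + [object]
MRO: SmartView SmartCache FastRecord TinyAgent AsyncEvent CachedRecord AbstractRecord TinyIndex object
handle is defined in: CachedRecord, FastRecord, SmartView, TinyIndex. First along the MRO is SmartView.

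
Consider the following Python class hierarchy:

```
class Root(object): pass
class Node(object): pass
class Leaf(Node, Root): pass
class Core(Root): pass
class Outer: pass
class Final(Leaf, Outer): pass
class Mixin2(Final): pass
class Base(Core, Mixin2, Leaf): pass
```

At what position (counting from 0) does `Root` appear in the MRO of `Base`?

6

L[Base] = Base + merge(L[Core], L[Mixin2], L[Leaf], [Core Mixin2 Leaf])
  take Core:  [Core Root object] + [Mixin2 Final Leaf Node Root Outer object] + [Leaf Node Root object] + [Core Mixin2 Leaf]
  take Mixin2:  [Root object] + [Mixin2 Final Leaf Node Root Outer object] + [Leaf Node Root object] + [Mixin2 Leaf]
  take Final:  [Root object] + [Final Leaf Node Root Outer object] + [Leaf Node Root object] + [Leaf]
  take Leaf:  [Root object] + [Leaf Node Root Outer object] + [Leaf Node Root object] + [Leaf]
  take Node:  [Root object] + [Node Root Outer object] + [Node Root object]
  take Root:  [Root object] + [Root Outer object] + [Root object]
  take Outer:  [object] + [Outer object] + [object]
  take object:  [object] + [object] + [object]
MRO: Base Core Mixin2 Final Leaf Node Root Outer object
Root sits at index 6.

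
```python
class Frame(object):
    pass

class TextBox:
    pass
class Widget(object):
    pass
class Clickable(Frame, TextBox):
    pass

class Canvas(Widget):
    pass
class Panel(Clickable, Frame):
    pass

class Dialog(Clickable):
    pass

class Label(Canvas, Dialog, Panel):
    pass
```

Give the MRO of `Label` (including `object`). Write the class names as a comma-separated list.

Label, Canvas, Widget, Dialog, Panel, Clickable, Frame, TextBox, object

L[Label] = Label + merge(L[Canvas], L[Dialog], L[Panel], [Canvas Dialog Panel])
  take Canvas:  [Canvas Widget object] + [Dialog Clickable Frame TextBox object] + [Panel Clickable Frame TextBox object] + [Canvas Dialog Panel]
  take Widget:  [Widget object] + [Dialog Clickable Frame TextBox object] + [Panel Clickable Frame TextBox object] + [Dialog Panel]
  take Dialog:  [object] + [Dialog Clickable Frame TextBox object] + [Panel Clickable Frame TextBox object] + [Dialog Panel]
  take Panel:  [object] + [Clickable Frame TextBox object] + [Panel Clickable Frame TextBox object] + [Panel]
  take Clickable:  [object] + [Clickable Frame TextBox object] + [Clickable Frame TextBox object]
  take Frame:  [object] + [Frame TextBox object] + [Frame TextBox object]
  take TextBox:  [object] + [TextBox object] + [TextBox object]
  take object:  [object] + [object] + [object]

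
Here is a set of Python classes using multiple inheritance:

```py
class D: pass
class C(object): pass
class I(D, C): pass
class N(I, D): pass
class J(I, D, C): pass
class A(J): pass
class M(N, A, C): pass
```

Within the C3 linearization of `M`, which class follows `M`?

L[M] = M + merge(L[N], L[A], L[C], [N A C])
  take N:  [N I D C object] + [A J I D C object] + [C object] + [N A C]
  take A:  [I D C object] + [A J I D C object] + [C object] + [A C]
  take J:  [I D C object] + [J I D C object] + [C object] + [C]
  take I:  [I D C object] + [I D C object] + [C object] + [C]
  take D:  [D C object] + [D C object] + [C object] + [C]
  take C:  [C object] + [C object] + [C object] + [C]
  take object:  [object] + [object] + [object]
MRO: M N A J I D C object
M is at position 0; next is N.

N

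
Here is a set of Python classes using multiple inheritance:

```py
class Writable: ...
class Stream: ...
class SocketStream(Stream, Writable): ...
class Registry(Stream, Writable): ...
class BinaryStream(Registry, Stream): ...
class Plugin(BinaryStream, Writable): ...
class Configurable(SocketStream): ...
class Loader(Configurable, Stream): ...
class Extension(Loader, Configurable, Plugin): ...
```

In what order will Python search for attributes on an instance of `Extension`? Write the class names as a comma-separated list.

Extension, Loader, Configurable, SocketStream, Plugin, BinaryStream, Registry, Stream, Writable, object

L[Extension] = Extension + merge(L[Loader], L[Configurable], L[Plugin], [Loader Configurable Plugin])
  take Loader:  [Loader Configurable SocketStream Stream Writable object] + [Configurable SocketStream Stream Writable object] + [Plugin BinaryStream Registry Stream Writable object] + [Loader Configurable Plugin]
  take Configurable:  [Configurable SocketStream Stream Writable object] + [Configurable SocketStream Stream Writable object] + [Plugin BinaryStream Registry Stream Writable object] + [Configurable Plugin]
  take SocketStream:  [SocketStream Stream Writable object] + [SocketStream Stream Writable object] + [Plugin BinaryStream Registry Stream Writable object] + [Plugin]
  take Plugin:  [Stream Writable object] + [Stream Writable object] + [Plugin BinaryStream Registry Stream Writable object] + [Plugin]
  take BinaryStream:  [Stream Writable object] + [Stream Writable object] + [BinaryStream Registry Stream Writable object]
  take Registry:  [Stream Writable object] + [Stream Writable object] + [Registry Stream Writable object]
  take Stream:  [Stream Writable object] + [Stream Writable object] + [Stream Writable object]
  take Writable:  [Writable object] + [Writable object] + [Writable object]
  take object:  [object] + [object] + [object]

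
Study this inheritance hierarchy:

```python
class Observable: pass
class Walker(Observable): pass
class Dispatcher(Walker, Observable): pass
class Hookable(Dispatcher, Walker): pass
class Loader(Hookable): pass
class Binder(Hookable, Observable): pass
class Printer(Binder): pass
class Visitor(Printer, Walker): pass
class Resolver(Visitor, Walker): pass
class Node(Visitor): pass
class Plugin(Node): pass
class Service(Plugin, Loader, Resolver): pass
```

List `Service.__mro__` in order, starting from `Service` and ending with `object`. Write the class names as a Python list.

L[Service] = Service + merge(L[Plugin], L[Loader], L[Resolver], [Plugin Loader Resolver])
  take Plugin:  [Plugin Node Visitor Printer Binder Hookable Dispatcher Walker Observable object] + [Loader Hookable Dispatcher Walker Observable object] + [Resolver Visitor Printer Binder Hookable Dispatcher Walker Observable object] + [Plugin Loader Resolver]
  take Node:  [Node Visitor Printer Binder Hookable Dispatcher Walker Observable object] + [Loader Hookable Dispatcher Walker Observable object] + [Resolver Visitor Printer Binder Hookable Dispatcher Walker Observable object] + [Loader Resolver]
  take Loader:  [Visitor Printer Binder Hookable Dispatcher Walker Observable object] + [Loader Hookable Dispatcher Walker Observable object] + [Resolver Visitor Printer Binder Hookable Dispatcher Walker Observable object] + [Loader Resolver]
  take Resolver:  [Visitor Printer Binder Hookable Dispatcher Walker Observable object] + [Hookable Dispatcher Walker Observable object] + [Resolver Visitor Printer Binder Hookable Dispatcher Walker Observable object] + [Resolver]
  take Visitor:  [Visitor Printer Binder Hookable Dispatcher Walker Observable object] + [Hookable Dispatcher Walker Observable object] + [Visitor Printer Binder Hookable Dispatcher Walker Observable object]
  take Printer:  [Printer Binder Hookable Dispatcher Walker Observable object] + [Hookable Dispatcher Walker Observable object] + [Printer Binder Hookable Dispatcher Walker Observable object]
  take Binder:  [Binder Hookable Dispatcher Walker Observable object] + [Hookable Dispatcher Walker Observable object] + [Binder Hookable Dispatcher Walker Observable object]
  take Hookable:  [Hookable Dispatcher Walker Observable object] + [Hookable Dispatcher Walker Observable object] + [Hookable Dispatcher Walker Observable object]
  take Dispatcher:  [Dispatcher Walker Observable object] + [Dispatcher Walker Observable object] + [Dispatcher Walker Observable object]
  take Walker:  [Walker Observable object] + [Walker Observable object] + [Walker Observable object]
  take Observable:  [Observable object] + [Observable object] + [Observable object]
  take object:  [object] + [object] + [object]

[Service, Plugin, Node, Loader, Resolver, Visitor, Printer, Binder, Hookable, Dispatcher, Walker, Observable, object]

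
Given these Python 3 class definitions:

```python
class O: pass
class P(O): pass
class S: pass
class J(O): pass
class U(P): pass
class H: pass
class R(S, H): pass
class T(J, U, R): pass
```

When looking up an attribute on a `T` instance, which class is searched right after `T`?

J

L[T] = T + merge(L[J], L[U], L[R], [J U R])
  take J:  [J O object] + [U P O object] + [R S H object] + [J U R]
  take U:  [O object] + [U P O object] + [R S H object] + [U R]
  take P:  [O object] + [P O object] + [R S H object] + [R]
  take O:  [O object] + [O object] + [R S H object] + [R]
  take R:  [object] + [object] + [R S H object] + [R]
  take S:  [object] + [object] + [S H object]
  take H:  [object] + [object] + [H object]
  take object:  [object] + [object] + [object]
MRO: T J U P O R S H object
T is at position 0; next is J.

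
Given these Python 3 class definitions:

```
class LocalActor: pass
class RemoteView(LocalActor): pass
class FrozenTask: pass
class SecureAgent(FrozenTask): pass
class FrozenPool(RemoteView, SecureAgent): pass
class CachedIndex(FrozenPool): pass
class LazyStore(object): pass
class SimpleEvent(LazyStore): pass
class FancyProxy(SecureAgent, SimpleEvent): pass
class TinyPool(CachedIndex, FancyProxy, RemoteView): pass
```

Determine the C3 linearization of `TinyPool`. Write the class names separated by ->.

L[TinyPool] = TinyPool + merge(L[CachedIndex], L[FancyProxy], L[RemoteView], [CachedIndex FancyProxy RemoteView])
  take CachedIndex:  [CachedIndex FrozenPool RemoteView LocalActor SecureAgent FrozenTask object] + [FancyProxy SecureAgent FrozenTask SimpleEvent LazyStore object] + [RemoteView LocalActor object] + [CachedIndex FancyProxy RemoteView]
  take FrozenPool:  [FrozenPool RemoteView LocalActor SecureAgent FrozenTask object] + [FancyProxy SecureAgent FrozenTask SimpleEvent LazyStore object] + [RemoteView LocalActor object] + [FancyProxy RemoteView]
  take FancyProxy:  [RemoteView LocalActor SecureAgent FrozenTask object] + [FancyProxy SecureAgent FrozenTask SimpleEvent LazyStore object] + [RemoteView LocalActor object] + [FancyProxy RemoteView]
  take RemoteView:  [RemoteView LocalActor SecureAgent FrozenTask object] + [SecureAgent FrozenTask SimpleEvent LazyStore object] + [RemoteView LocalActor object] + [RemoteView]
  take LocalActor:  [LocalActor SecureAgent FrozenTask object] + [SecureAgent FrozenTask SimpleEvent LazyStore object] + [LocalActor object]
  take SecureAgent:  [SecureAgent FrozenTask object] + [SecureAgent FrozenTask SimpleEvent LazyStore object] + [object]
  take FrozenTask:  [FrozenTask object] + [FrozenTask SimpleEvent LazyStore object] + [object]
  take SimpleEvent:  [object] + [SimpleEvent LazyStore object] + [object]
  take LazyStore:  [object] + [LazyStore object] + [object]
  take object:  [object] + [object] + [object]

TinyPool -> CachedIndex -> FrozenPool -> FancyProxy -> RemoteView -> LocalActor -> SecureAgent -> FrozenTask -> SimpleEvent -> LazyStore -> object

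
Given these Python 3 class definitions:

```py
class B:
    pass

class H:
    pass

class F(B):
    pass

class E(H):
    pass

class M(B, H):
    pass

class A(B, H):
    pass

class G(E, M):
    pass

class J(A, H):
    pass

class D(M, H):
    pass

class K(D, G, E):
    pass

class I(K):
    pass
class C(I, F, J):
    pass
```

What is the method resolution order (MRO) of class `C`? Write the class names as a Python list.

[C, I, K, D, G, E, M, F, J, A, B, H, object]

L[C] = C + merge(L[I], L[F], L[J], [I F J])
  take I:  [I K D G E M B H object] + [F B object] + [J A B H object] + [I F J]
  take K:  [K D G E M B H object] + [F B object] + [J A B H object] + [F J]
  take D:  [D G E M B H object] + [F B object] + [J A B H object] + [F J]
  take G:  [G E M B H object] + [F B object] + [J A B H object] + [F J]
  take E:  [E M B H object] + [F B object] + [J A B H object] + [F J]
  take M:  [M B H object] + [F B object] + [J A B H object] + [F J]
  take F:  [B H object] + [F B object] + [J A B H object] + [F J]
  take J:  [B H object] + [B object] + [J A B H object] + [J]
  take A:  [B H object] + [B object] + [A B H object]
  take B:  [B H object] + [B object] + [B H object]
  take H:  [H object] + [object] + [H object]
  take object:  [object] + [object] + [object]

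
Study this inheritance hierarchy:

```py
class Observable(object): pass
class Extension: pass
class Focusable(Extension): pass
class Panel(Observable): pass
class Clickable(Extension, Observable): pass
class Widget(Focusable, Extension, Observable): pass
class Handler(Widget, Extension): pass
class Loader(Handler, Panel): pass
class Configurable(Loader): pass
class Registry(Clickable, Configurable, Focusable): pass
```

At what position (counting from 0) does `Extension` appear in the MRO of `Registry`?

7

L[Registry] = Registry + merge(L[Clickable], L[Configurable], L[Focusable], [Clickable Configurable Focusable])
  take Clickable:  [Clickable Extension Observable object] + [Configurable Loader Handler Widget Focusable Extension Panel Observable object] + [Focusable Extension object] + [Clickable Configurable Focusable]
  take Configurable:  [Extension Observable object] + [Configurable Loader Handler Widget Focusable Extension Panel Observable object] + [Focusable Extension object] + [Configurable Focusable]
  take Loader:  [Extension Observable object] + [Loader Handler Widget Focusable Extension Panel Observable object] + [Focusable Extension object] + [Focusable]
  take Handler:  [Extension Observable object] + [Handler Widget Focusable Extension Panel Observable object] + [Focusable Extension object] + [Focusable]
  take Widget:  [Extension Observable object] + [Widget Focusable Extension Panel Observable object] + [Focusable Extension object] + [Focusable]
  take Focusable:  [Extension Observable object] + [Focusable Extension Panel Observable object] + [Focusable Extension object] + [Focusable]
  take Extension:  [Extension Observable object] + [Extension Panel Observable object] + [Extension object]
  take Panel:  [Observable object] + [Panel Observable object] + [object]
  take Observable:  [Observable object] + [Observable object] + [object]
  take object:  [object] + [object] + [object]
MRO: Registry Clickable Configurable Loader Handler Widget Focusable Extension Panel Observable object
Extension sits at index 7.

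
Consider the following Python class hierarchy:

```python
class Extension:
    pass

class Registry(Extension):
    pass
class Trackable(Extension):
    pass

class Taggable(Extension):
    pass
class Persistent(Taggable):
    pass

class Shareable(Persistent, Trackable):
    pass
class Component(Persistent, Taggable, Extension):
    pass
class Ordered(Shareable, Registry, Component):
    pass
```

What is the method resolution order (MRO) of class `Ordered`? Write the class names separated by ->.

Ordered -> Shareable -> Registry -> Component -> Persistent -> Taggable -> Trackable -> Extension -> object

L[Ordered] = Ordered + merge(L[Shareable], L[Registry], L[Component], [Shareable Registry Component])
  take Shareable:  [Shareable Persistent Taggable Trackable Extension object] + [Registry Extension object] + [Component Persistent Taggable Extension object] + [Shareable Registry Component]
  take Registry:  [Persistent Taggable Trackable Extension object] + [Registry Extension object] + [Component Persistent Taggable Extension object] + [Registry Component]
  take Component:  [Persistent Taggable Trackable Extension object] + [Extension object] + [Component Persistent Taggable Extension object] + [Component]
  take Persistent:  [Persistent Taggable Trackable Extension object] + [Extension object] + [Persistent Taggable Extension object]
  take Taggable:  [Taggable Trackable Extension object] + [Extension object] + [Taggable Extension object]
  take Trackable:  [Trackable Extension object] + [Extension object] + [Extension object]
  take Extension:  [Extension object] + [Extension object] + [Extension object]
  take object:  [object] + [object] + [object]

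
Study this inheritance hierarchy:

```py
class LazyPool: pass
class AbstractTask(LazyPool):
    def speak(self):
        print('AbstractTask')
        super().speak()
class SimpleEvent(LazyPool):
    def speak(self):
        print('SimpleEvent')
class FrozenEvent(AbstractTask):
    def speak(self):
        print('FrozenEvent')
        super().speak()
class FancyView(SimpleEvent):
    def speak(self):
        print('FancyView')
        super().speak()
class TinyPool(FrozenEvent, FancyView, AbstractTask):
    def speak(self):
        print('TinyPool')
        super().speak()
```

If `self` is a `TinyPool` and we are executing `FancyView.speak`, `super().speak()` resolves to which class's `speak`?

AbstractTask

L[TinyPool] = TinyPool + merge(L[FrozenEvent], L[FancyView], L[AbstractTask], [FrozenEvent FancyView AbstractTask])
  take FrozenEvent:  [FrozenEvent AbstractTask LazyPool object] + [FancyView SimpleEvent LazyPool object] + [AbstractTask LazyPool object] + [FrozenEvent FancyView AbstractTask]
  take FancyView:  [AbstractTask LazyPool object] + [FancyView SimpleEvent LazyPool object] + [AbstractTask LazyPool object] + [FancyView AbstractTask]
  take AbstractTask:  [AbstractTask LazyPool object] + [SimpleEvent LazyPool object] + [AbstractTask LazyPool object] + [AbstractTask]
  take SimpleEvent:  [LazyPool object] + [SimpleEvent LazyPool object] + [LazyPool object]
  take LazyPool:  [LazyPool object] + [LazyPool object] + [LazyPool object]
  take object:  [object] + [object] + [object]
MRO: TinyPool FrozenEvent FancyView AbstractTask SimpleEvent LazyPool object
super() in FancyView.speak on a TinyPool instance goes to the class after FancyView in TinyPool's MRO: AbstractTask.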